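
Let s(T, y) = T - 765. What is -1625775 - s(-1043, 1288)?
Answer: -1623967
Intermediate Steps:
s(T, y) = -765 + T
-1625775 - s(-1043, 1288) = -1625775 - (-765 - 1043) = -1625775 - 1*(-1808) = -1625775 + 1808 = -1623967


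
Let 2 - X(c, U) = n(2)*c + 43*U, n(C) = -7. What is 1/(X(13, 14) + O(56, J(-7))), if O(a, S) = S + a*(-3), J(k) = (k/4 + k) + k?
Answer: -4/2771 ≈ -0.0014435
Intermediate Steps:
J(k) = 9*k/4 (J(k) = (k*(1/4) + k) + k = (k/4 + k) + k = 5*k/4 + k = 9*k/4)
X(c, U) = 2 - 43*U + 7*c (X(c, U) = 2 - (-7*c + 43*U) = 2 + (-43*U + 7*c) = 2 - 43*U + 7*c)
O(a, S) = S - 3*a
1/(X(13, 14) + O(56, J(-7))) = 1/((2 - 43*14 + 7*13) + ((9/4)*(-7) - 3*56)) = 1/((2 - 602 + 91) + (-63/4 - 168)) = 1/(-509 - 735/4) = 1/(-2771/4) = -4/2771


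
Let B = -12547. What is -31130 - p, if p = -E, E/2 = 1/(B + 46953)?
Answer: -535529389/17203 ≈ -31130.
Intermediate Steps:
E = 1/17203 (E = 2/(-12547 + 46953) = 2/34406 = 2*(1/34406) = 1/17203 ≈ 5.8129e-5)
p = -1/17203 (p = -1*1/17203 = -1/17203 ≈ -5.8129e-5)
-31130 - p = -31130 - 1*(-1/17203) = -31130 + 1/17203 = -535529389/17203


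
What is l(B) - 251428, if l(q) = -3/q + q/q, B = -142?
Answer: -35702631/142 ≈ -2.5143e+5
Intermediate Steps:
l(q) = 1 - 3/q (l(q) = -3/q + 1 = 1 - 3/q)
l(B) - 251428 = (-3 - 142)/(-142) - 251428 = -1/142*(-145) - 251428 = 145/142 - 251428 = -35702631/142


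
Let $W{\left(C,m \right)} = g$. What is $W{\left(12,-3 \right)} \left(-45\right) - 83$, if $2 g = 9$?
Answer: $- \frac{571}{2} \approx -285.5$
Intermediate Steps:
$g = \frac{9}{2}$ ($g = \frac{1}{2} \cdot 9 = \frac{9}{2} \approx 4.5$)
$W{\left(C,m \right)} = \frac{9}{2}$
$W{\left(12,-3 \right)} \left(-45\right) - 83 = \frac{9}{2} \left(-45\right) - 83 = - \frac{405}{2} - 83 = - \frac{571}{2}$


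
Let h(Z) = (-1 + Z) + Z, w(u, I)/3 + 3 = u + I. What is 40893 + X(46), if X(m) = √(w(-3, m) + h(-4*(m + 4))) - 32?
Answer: 40861 + I*√281 ≈ 40861.0 + 16.763*I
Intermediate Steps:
w(u, I) = -9 + 3*I + 3*u (w(u, I) = -9 + 3*(u + I) = -9 + 3*(I + u) = -9 + (3*I + 3*u) = -9 + 3*I + 3*u)
h(Z) = -1 + 2*Z
X(m) = -32 + √(-51 - 5*m) (X(m) = √((-9 + 3*m + 3*(-3)) + (-1 + 2*(-4*(m + 4)))) - 32 = √((-9 + 3*m - 9) + (-1 + 2*(-4*(4 + m)))) - 32 = √((-18 + 3*m) + (-1 + 2*(-16 - 4*m))) - 32 = √((-18 + 3*m) + (-1 + (-32 - 8*m))) - 32 = √((-18 + 3*m) + (-33 - 8*m)) - 32 = √(-51 - 5*m) - 32 = -32 + √(-51 - 5*m))
40893 + X(46) = 40893 + (-32 + √(-51 - 5*46)) = 40893 + (-32 + √(-51 - 230)) = 40893 + (-32 + √(-281)) = 40893 + (-32 + I*√281) = 40861 + I*√281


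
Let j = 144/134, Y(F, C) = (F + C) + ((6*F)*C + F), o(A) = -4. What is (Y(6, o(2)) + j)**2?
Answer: 81721600/4489 ≈ 18205.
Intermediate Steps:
Y(F, C) = C + 2*F + 6*C*F (Y(F, C) = (C + F) + (6*C*F + F) = (C + F) + (F + 6*C*F) = C + 2*F + 6*C*F)
j = 72/67 (j = 144*(1/134) = 72/67 ≈ 1.0746)
(Y(6, o(2)) + j)**2 = ((-4 + 2*6 + 6*(-4)*6) + 72/67)**2 = ((-4 + 12 - 144) + 72/67)**2 = (-136 + 72/67)**2 = (-9040/67)**2 = 81721600/4489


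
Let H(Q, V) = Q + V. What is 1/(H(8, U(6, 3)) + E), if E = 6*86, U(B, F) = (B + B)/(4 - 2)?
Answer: 1/530 ≈ 0.0018868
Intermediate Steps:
U(B, F) = B (U(B, F) = (2*B)/2 = (2*B)*(½) = B)
E = 516
1/(H(8, U(6, 3)) + E) = 1/((8 + 6) + 516) = 1/(14 + 516) = 1/530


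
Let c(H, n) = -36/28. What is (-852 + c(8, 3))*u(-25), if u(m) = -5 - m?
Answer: -119460/7 ≈ -17066.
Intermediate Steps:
c(H, n) = -9/7 (c(H, n) = -36*1/28 = -9/7)
(-852 + c(8, 3))*u(-25) = (-852 - 9/7)*(-5 - 1*(-25)) = -5973*(-5 + 25)/7 = -5973/7*20 = -119460/7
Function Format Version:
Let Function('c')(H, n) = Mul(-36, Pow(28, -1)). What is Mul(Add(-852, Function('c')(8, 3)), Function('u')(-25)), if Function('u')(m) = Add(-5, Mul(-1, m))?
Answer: Rational(-119460, 7) ≈ -17066.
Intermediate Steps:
Function('c')(H, n) = Rational(-9, 7) (Function('c')(H, n) = Mul(-36, Rational(1, 28)) = Rational(-9, 7))
Mul(Add(-852, Function('c')(8, 3)), Function('u')(-25)) = Mul(Add(-852, Rational(-9, 7)), Add(-5, Mul(-1, -25))) = Mul(Rational(-5973, 7), Add(-5, 25)) = Mul(Rational(-5973, 7), 20) = Rational(-119460, 7)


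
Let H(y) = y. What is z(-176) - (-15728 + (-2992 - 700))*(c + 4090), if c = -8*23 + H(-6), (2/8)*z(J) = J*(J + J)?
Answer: 75985808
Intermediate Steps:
z(J) = 8*J**2 (z(J) = 4*(J*(J + J)) = 4*(J*(2*J)) = 4*(2*J**2) = 8*J**2)
c = -190 (c = -8*23 - 6 = -184 - 6 = -190)
z(-176) - (-15728 + (-2992 - 700))*(c + 4090) = 8*(-176)**2 - (-15728 + (-2992 - 700))*(-190 + 4090) = 8*30976 - (-15728 - 3692)*3900 = 247808 - (-19420)*3900 = 247808 - 1*(-75738000) = 247808 + 75738000 = 75985808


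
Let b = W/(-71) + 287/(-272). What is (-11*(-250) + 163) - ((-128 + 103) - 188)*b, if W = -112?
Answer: 822597/272 ≈ 3024.3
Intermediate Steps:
b = 10087/19312 (b = -112/(-71) + 287/(-272) = -112*(-1/71) + 287*(-1/272) = 112/71 - 287/272 = 10087/19312 ≈ 0.52232)
(-11*(-250) + 163) - ((-128 + 103) - 188)*b = (-11*(-250) + 163) - ((-128 + 103) - 188)*10087/19312 = (2750 + 163) - (-25 - 188)*10087/19312 = 2913 - (-213)*10087/19312 = 2913 - 1*(-30261/272) = 2913 + 30261/272 = 822597/272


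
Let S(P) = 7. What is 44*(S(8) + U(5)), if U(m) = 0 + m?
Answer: 528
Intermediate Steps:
U(m) = m
44*(S(8) + U(5)) = 44*(7 + 5) = 44*12 = 528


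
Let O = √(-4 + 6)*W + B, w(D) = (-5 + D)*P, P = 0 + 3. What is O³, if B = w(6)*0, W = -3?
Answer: -54*√2 ≈ -76.368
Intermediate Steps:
P = 3
w(D) = -15 + 3*D (w(D) = (-5 + D)*3 = -15 + 3*D)
B = 0 (B = (-15 + 3*6)*0 = (-15 + 18)*0 = 3*0 = 0)
O = -3*√2 (O = √(-4 + 6)*(-3) + 0 = √2*(-3) + 0 = -3*√2 + 0 = -3*√2 ≈ -4.2426)
O³ = (-3*√2)³ = -54*√2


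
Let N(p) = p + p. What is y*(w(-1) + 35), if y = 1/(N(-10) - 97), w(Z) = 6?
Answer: -41/117 ≈ -0.35043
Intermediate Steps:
N(p) = 2*p
y = -1/117 (y = 1/(2*(-10) - 97) = 1/(-20 - 97) = 1/(-117) = -1/117 ≈ -0.0085470)
y*(w(-1) + 35) = -(6 + 35)/117 = -1/117*41 = -41/117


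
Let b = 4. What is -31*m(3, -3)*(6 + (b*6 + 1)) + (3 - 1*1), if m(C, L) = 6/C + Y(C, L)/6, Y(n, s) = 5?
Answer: -16325/6 ≈ -2720.8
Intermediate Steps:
m(C, L) = ⅚ + 6/C (m(C, L) = 6/C + 5/6 = 6/C + 5*(⅙) = 6/C + ⅚ = ⅚ + 6/C)
-31*m(3, -3)*(6 + (b*6 + 1)) + (3 - 1*1) = -31*(⅚ + 6/3)*(6 + (4*6 + 1)) + (3 - 1*1) = -31*(⅚ + 6*(⅓))*(6 + (24 + 1)) + (3 - 1) = -31*(⅚ + 2)*(6 + 25) + 2 = -527*31/6 + 2 = -31*527/6 + 2 = -16337/6 + 2 = -16325/6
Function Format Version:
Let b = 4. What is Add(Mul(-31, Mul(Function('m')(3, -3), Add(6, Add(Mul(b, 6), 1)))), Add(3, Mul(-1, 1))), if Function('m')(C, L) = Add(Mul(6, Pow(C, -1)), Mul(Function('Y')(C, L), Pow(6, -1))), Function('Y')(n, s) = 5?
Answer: Rational(-16325, 6) ≈ -2720.8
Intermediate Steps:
Function('m')(C, L) = Add(Rational(5, 6), Mul(6, Pow(C, -1))) (Function('m')(C, L) = Add(Mul(6, Pow(C, -1)), Mul(5, Pow(6, -1))) = Add(Mul(6, Pow(C, -1)), Mul(5, Rational(1, 6))) = Add(Mul(6, Pow(C, -1)), Rational(5, 6)) = Add(Rational(5, 6), Mul(6, Pow(C, -1))))
Add(Mul(-31, Mul(Function('m')(3, -3), Add(6, Add(Mul(b, 6), 1)))), Add(3, Mul(-1, 1))) = Add(Mul(-31, Mul(Add(Rational(5, 6), Mul(6, Pow(3, -1))), Add(6, Add(Mul(4, 6), 1)))), Add(3, Mul(-1, 1))) = Add(Mul(-31, Mul(Add(Rational(5, 6), Mul(6, Rational(1, 3))), Add(6, Add(24, 1)))), Add(3, -1)) = Add(Mul(-31, Mul(Add(Rational(5, 6), 2), Add(6, 25))), 2) = Add(Mul(-31, Mul(Rational(17, 6), 31)), 2) = Add(Mul(-31, Rational(527, 6)), 2) = Add(Rational(-16337, 6), 2) = Rational(-16325, 6)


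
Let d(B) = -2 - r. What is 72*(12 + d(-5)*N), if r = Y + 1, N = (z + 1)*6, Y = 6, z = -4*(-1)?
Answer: -18576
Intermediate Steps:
z = 4
N = 30 (N = (4 + 1)*6 = 5*6 = 30)
r = 7 (r = 6 + 1 = 7)
d(B) = -9 (d(B) = -2 - 1*7 = -2 - 7 = -9)
72*(12 + d(-5)*N) = 72*(12 - 9*30) = 72*(12 - 270) = 72*(-258) = -18576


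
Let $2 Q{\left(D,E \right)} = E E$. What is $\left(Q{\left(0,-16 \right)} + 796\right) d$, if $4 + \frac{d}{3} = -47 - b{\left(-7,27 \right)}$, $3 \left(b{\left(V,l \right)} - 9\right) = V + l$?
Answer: $-184800$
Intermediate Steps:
$b{\left(V,l \right)} = 9 + \frac{V}{3} + \frac{l}{3}$ ($b{\left(V,l \right)} = 9 + \frac{V + l}{3} = 9 + \left(\frac{V}{3} + \frac{l}{3}\right) = 9 + \frac{V}{3} + \frac{l}{3}$)
$Q{\left(D,E \right)} = \frac{E^{2}}{2}$ ($Q{\left(D,E \right)} = \frac{E E}{2} = \frac{E^{2}}{2}$)
$d = -200$ ($d = -12 + 3 \left(-47 - \left(9 + \frac{1}{3} \left(-7\right) + \frac{1}{3} \cdot 27\right)\right) = -12 + 3 \left(-47 - \left(9 - \frac{7}{3} + 9\right)\right) = -12 + 3 \left(-47 - \frac{47}{3}\right) = -12 + 3 \left(- \frac{188}{3}\right) = -12 - 188 = -200$)
$\left(Q{\left(0,-16 \right)} + 796\right) d = \left(\frac{\left(-16\right)^{2}}{2} + 796\right) \left(-200\right) = \left(\frac{1}{2} \cdot 256 + 796\right) \left(-200\right) = \left(128 + 796\right) \left(-200\right) = 924 \left(-200\right) = -184800$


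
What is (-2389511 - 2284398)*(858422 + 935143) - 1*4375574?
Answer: -8382963971159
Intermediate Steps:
(-2389511 - 2284398)*(858422 + 935143) - 1*4375574 = -4673909*1793565 - 4375574 = -8382959595585 - 4375574 = -8382963971159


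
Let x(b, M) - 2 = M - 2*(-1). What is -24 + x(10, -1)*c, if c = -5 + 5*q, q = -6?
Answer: -129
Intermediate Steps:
x(b, M) = 4 + M (x(b, M) = 2 + (M - 2*(-1)) = 2 + (M + 2) = 2 + (2 + M) = 4 + M)
c = -35 (c = -5 + 5*(-6) = -5 - 30 = -35)
-24 + x(10, -1)*c = -24 + (4 - 1)*(-35) = -24 + 3*(-35) = -24 - 105 = -129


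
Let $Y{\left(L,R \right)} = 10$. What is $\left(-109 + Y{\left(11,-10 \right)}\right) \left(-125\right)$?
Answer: $12375$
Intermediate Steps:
$\left(-109 + Y{\left(11,-10 \right)}\right) \left(-125\right) = \left(-109 + 10\right) \left(-125\right) = \left(-99\right) \left(-125\right) = 12375$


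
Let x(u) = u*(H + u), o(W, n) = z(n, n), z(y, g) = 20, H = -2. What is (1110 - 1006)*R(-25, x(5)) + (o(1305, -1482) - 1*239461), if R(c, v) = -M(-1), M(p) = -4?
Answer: -239025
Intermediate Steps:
o(W, n) = 20
x(u) = u*(-2 + u)
R(c, v) = 4 (R(c, v) = -1*(-4) = 4)
(1110 - 1006)*R(-25, x(5)) + (o(1305, -1482) - 1*239461) = (1110 - 1006)*4 + (20 - 1*239461) = 104*4 + (20 - 239461) = 416 - 239441 = -239025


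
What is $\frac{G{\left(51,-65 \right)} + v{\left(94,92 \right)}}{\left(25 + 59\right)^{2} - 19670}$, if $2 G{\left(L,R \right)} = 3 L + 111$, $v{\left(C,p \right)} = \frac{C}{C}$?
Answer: $- \frac{19}{1802} \approx -0.010544$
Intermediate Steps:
$v{\left(C,p \right)} = 1$
$G{\left(L,R \right)} = \frac{111}{2} + \frac{3 L}{2}$ ($G{\left(L,R \right)} = \frac{3 L + 111}{2} = \frac{111 + 3 L}{2} = \frac{111}{2} + \frac{3 L}{2}$)
$\frac{G{\left(51,-65 \right)} + v{\left(94,92 \right)}}{\left(25 + 59\right)^{2} - 19670} = \frac{\left(\frac{111}{2} + \frac{3}{2} \cdot 51\right) + 1}{\left(25 + 59\right)^{2} - 19670} = \frac{\left(\frac{111}{2} + \frac{153}{2}\right) + 1}{84^{2} - 19670} = \frac{132 + 1}{7056 - 19670} = \frac{133}{-12614} = 133 \left(- \frac{1}{12614}\right) = - \frac{19}{1802}$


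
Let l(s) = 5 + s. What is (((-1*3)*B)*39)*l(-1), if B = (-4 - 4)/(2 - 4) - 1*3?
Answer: -468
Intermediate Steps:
B = 1 (B = -8/(-2) - 3 = -8*(-½) - 3 = 4 - 3 = 1)
(((-1*3)*B)*39)*l(-1) = ((-1*3*1)*39)*(5 - 1) = (-3*1*39)*4 = -3*39*4 = -117*4 = -468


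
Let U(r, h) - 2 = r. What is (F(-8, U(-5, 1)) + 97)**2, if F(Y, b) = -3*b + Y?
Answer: 9604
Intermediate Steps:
U(r, h) = 2 + r
F(Y, b) = Y - 3*b
(F(-8, U(-5, 1)) + 97)**2 = ((-8 - 3*(2 - 5)) + 97)**2 = ((-8 - 3*(-3)) + 97)**2 = ((-8 + 9) + 97)**2 = (1 + 97)**2 = 98**2 = 9604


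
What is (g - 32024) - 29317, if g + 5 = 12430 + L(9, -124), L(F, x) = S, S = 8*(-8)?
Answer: -48980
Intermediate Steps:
S = -64
L(F, x) = -64
g = 12361 (g = -5 + (12430 - 64) = -5 + 12366 = 12361)
(g - 32024) - 29317 = (12361 - 32024) - 29317 = -19663 - 29317 = -48980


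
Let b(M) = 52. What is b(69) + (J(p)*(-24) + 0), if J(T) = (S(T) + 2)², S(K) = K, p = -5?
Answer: -164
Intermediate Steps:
J(T) = (2 + T)² (J(T) = (T + 2)² = (2 + T)²)
b(69) + (J(p)*(-24) + 0) = 52 + ((2 - 5)²*(-24) + 0) = 52 + ((-3)²*(-24) + 0) = 52 + (9*(-24) + 0) = 52 + (-216 + 0) = 52 - 216 = -164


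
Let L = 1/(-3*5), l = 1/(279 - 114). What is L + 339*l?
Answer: 328/165 ≈ 1.9879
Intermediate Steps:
l = 1/165 ≈ 0.0060606
L = -1/15 (L = 1/(-15) = -1/15 ≈ -0.066667)
L + 339*l = -1/15 + 339*(1/165) = -1/15 + 113/55 = 328/165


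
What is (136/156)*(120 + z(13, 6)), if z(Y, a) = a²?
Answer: 136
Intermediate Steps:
(136/156)*(120 + z(13, 6)) = (136/156)*(120 + 6²) = (136*(1/156))*(120 + 36) = (34/39)*156 = 136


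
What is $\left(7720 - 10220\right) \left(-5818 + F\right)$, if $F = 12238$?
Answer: $-16050000$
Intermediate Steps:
$\left(7720 - 10220\right) \left(-5818 + F\right) = \left(7720 - 10220\right) \left(-5818 + 12238\right) = \left(-2500\right) 6420 = -16050000$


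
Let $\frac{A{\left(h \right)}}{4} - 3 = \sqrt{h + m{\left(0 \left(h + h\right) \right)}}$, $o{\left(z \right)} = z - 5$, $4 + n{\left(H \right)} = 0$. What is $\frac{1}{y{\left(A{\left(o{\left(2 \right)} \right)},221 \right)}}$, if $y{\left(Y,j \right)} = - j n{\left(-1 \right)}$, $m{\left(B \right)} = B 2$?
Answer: $\frac{1}{884} \approx 0.0011312$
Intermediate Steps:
$n{\left(H \right)} = -4$ ($n{\left(H \right)} = -4 + 0 = -4$)
$o{\left(z \right)} = -5 + z$ ($o{\left(z \right)} = z - 5 = -5 + z$)
$m{\left(B \right)} = 2 B$
$A{\left(h \right)} = 12 + 4 \sqrt{h}$ ($A{\left(h \right)} = 12 + 4 \sqrt{h + 2 \cdot 0 \left(h + h\right)} = 12 + 4 \sqrt{h + 2 \cdot 0 \cdot 2 h} = 12 + 4 \sqrt{h + 2 \cdot 0} = 12 + 4 \sqrt{h + 0} = 12 + 4 \sqrt{h}$)
$y{\left(Y,j \right)} = 4 j$ ($y{\left(Y,j \right)} = - j \left(-4\right) = 4 j$)
$\frac{1}{y{\left(A{\left(o{\left(2 \right)} \right)},221 \right)}} = \frac{1}{4 \cdot 221} = \frac{1}{884}$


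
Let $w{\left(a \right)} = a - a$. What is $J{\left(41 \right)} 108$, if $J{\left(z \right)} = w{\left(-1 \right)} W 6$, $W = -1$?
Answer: $0$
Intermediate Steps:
$w{\left(a \right)} = 0$
$J{\left(z \right)} = 0$ ($J{\left(z \right)} = 0 \left(-1\right) 6 = 0 \cdot 6 = 0$)
$J{\left(41 \right)} 108 = 0 \cdot 108 = 0$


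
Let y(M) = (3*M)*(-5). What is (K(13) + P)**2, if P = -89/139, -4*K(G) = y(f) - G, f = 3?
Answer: 14845609/77284 ≈ 192.09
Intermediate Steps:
y(M) = -15*M
K(G) = 45/4 + G/4 (K(G) = -(-15*3 - G)/4 = -(-45 - G)/4 = 45/4 + G/4)
P = -89/139 (P = -89*1/139 = -89/139 ≈ -0.64029)
(K(13) + P)**2 = ((45/4 + (1/4)*13) - 89/139)**2 = ((45/4 + 13/4) - 89/139)**2 = (29/2 - 89/139)**2 = (3853/278)**2 = 14845609/77284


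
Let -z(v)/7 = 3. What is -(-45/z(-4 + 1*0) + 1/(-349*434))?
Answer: -46367/21638 ≈ -2.1428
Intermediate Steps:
z(v) = -21 (z(v) = -7*3 = -21)
-(-45/z(-4 + 1*0) + 1/(-349*434)) = -(-45/(-21) + 1/(-349*434)) = -(-45*(-1/21) - 1/349*1/434) = -(15/7 - 1/151466) = -1*46367/21638 = -46367/21638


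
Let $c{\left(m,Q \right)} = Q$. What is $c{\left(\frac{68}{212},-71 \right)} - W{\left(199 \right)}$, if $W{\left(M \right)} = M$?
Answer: $-270$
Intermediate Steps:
$c{\left(\frac{68}{212},-71 \right)} - W{\left(199 \right)} = -71 - 199 = -270$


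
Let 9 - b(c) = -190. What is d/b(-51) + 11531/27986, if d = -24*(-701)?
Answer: 473131133/5569214 ≈ 84.955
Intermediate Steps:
d = 16824
b(c) = 199 (b(c) = 9 - 1*(-190) = 9 + 190 = 199)
d/b(-51) + 11531/27986 = 16824/199 + 11531/27986 = 473131133/5569214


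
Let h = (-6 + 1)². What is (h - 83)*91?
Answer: -5278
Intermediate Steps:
h = 25 (h = (-5)² = 25)
(h - 83)*91 = (25 - 83)*91 = -58*91 = -5278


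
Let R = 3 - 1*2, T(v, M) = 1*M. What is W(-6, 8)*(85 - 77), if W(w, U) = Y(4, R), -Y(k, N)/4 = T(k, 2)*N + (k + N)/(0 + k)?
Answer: -104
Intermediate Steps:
T(v, M) = M
R = 1 (R = 3 - 2 = 1)
Y(k, N) = -8*N - 4*(N + k)/k (Y(k, N) = -4*(2*N + (k + N)/(0 + k)) = -4*(2*N + (N + k)/k) = -8*N - 4*(N + k)/k)
W(w, U) = -13 (W(w, U) = -4 - 8*1 - 4*1/4 = -4 - 8 - 4*1*¼ = -4 - 8 - 1 = -13)
W(-6, 8)*(85 - 77) = -13*(85 - 77) = -13*8 = -104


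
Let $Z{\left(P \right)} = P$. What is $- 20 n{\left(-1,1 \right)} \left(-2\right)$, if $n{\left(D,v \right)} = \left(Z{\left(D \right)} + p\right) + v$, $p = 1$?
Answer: $40$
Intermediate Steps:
$n{\left(D,v \right)} = 1 + D + v$ ($n{\left(D,v \right)} = \left(D + 1\right) + v = \left(1 + D\right) + v = 1 + D + v$)
$- 20 n{\left(-1,1 \right)} \left(-2\right) = - 20 \left(1 - 1 + 1\right) \left(-2\right) = \left(-20\right) 1 \left(-2\right) = \left(-20\right) \left(-2\right) = 40$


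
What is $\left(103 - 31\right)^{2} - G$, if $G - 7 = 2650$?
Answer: $2527$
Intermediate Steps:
$G = 2657$ ($G = 7 + 2650 = 2657$)
$\left(103 - 31\right)^{2} - G = \left(103 - 31\right)^{2} - 2657 = 72^{2} - 2657 = 5184 - 2657 = 2527$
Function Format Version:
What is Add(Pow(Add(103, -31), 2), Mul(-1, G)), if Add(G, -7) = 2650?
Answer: 2527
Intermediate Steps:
G = 2657 (G = Add(7, 2650) = 2657)
Add(Pow(Add(103, -31), 2), Mul(-1, G)) = Add(Pow(Add(103, -31), 2), Mul(-1, 2657)) = Add(Pow(72, 2), -2657) = Add(5184, -2657) = 2527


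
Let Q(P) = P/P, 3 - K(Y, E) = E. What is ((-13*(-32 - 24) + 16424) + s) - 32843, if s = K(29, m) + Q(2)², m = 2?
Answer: -15689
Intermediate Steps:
K(Y, E) = 3 - E
Q(P) = 1
s = 2 (s = (3 - 1*2) + 1² = (3 - 2) + 1 = 1 + 1 = 2)
((-13*(-32 - 24) + 16424) + s) - 32843 = ((-13*(-32 - 24) + 16424) + 2) - 32843 = ((-13*(-56) + 16424) + 2) - 32843 = ((728 + 16424) + 2) - 32843 = (17152 + 2) - 32843 = 17154 - 32843 = -15689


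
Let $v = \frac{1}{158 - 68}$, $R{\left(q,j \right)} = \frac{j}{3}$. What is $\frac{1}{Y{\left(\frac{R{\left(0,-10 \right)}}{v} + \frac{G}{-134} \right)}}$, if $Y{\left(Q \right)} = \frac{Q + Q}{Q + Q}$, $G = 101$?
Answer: $1$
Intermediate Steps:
$R{\left(q,j \right)} = \frac{j}{3}$ ($R{\left(q,j \right)} = j \frac{1}{3} = \frac{j}{3}$)
$v = \frac{1}{90} \approx 0.011111$
$Y{\left(Q \right)} = 1$ ($Y{\left(Q \right)} = \frac{2 Q}{2 Q} = 2 Q \frac{1}{2 Q} = 1$)
$\frac{1}{Y{\left(\frac{R{\left(0,-10 \right)}}{v} + \frac{G}{-134} \right)}} = 1^{-1} = 1$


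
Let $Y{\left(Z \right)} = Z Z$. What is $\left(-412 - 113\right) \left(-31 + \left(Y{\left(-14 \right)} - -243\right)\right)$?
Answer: $-214200$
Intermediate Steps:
$Y{\left(Z \right)} = Z^{2}$
$\left(-412 - 113\right) \left(-31 + \left(Y{\left(-14 \right)} - -243\right)\right) = \left(-412 - 113\right) \left(-31 + \left(\left(-14\right)^{2} - -243\right)\right) = - 525 \left(-31 + \left(196 + 243\right)\right) = - 525 \left(-31 + 439\right) = \left(-525\right) 408 = -214200$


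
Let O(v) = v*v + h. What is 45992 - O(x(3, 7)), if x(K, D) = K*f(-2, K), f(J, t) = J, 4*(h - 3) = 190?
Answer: 91811/2 ≈ 45906.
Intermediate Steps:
h = 101/2 (h = 3 + (¼)*190 = 3 + 95/2 = 101/2 ≈ 50.500)
x(K, D) = -2*K (x(K, D) = K*(-2) = -2*K)
O(v) = 101/2 + v² (O(v) = v*v + 101/2 = v² + 101/2 = 101/2 + v²)
45992 - O(x(3, 7)) = 45992 - (101/2 + (-2*3)²) = 45992 - (101/2 + (-6)²) = 45992 - (101/2 + 36) = 45992 - 1*173/2 = 45992 - 173/2 = 91811/2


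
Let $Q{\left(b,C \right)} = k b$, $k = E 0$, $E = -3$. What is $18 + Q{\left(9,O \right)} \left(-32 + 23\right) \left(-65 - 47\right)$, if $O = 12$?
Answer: $18$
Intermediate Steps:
$k = 0$ ($k = \left(-3\right) 0 = 0$)
$Q{\left(b,C \right)} = 0$ ($Q{\left(b,C \right)} = 0 b = 0$)
$18 + Q{\left(9,O \right)} \left(-32 + 23\right) \left(-65 - 47\right) = 18 + 0 \left(-32 + 23\right) \left(-65 - 47\right) = 18 + 0 \left(- 9 \left(-65 - 47\right)\right) = 18 + 0 \left(\left(-9\right) \left(-112\right)\right) = 18 + 0 \cdot 1008 = 18 + 0 = 18$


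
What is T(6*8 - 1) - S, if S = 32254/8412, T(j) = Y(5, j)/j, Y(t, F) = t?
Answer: -736939/197682 ≈ -3.7279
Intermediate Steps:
T(j) = 5/j
S = 16127/4206 (S = 32254*(1/8412) = 16127/4206 ≈ 3.8343)
T(6*8 - 1) - S = 5/(6*8 - 1) - 1*16127/4206 = 5/(48 - 1) - 16127/4206 = 5/47 - 16127/4206 = -736939/197682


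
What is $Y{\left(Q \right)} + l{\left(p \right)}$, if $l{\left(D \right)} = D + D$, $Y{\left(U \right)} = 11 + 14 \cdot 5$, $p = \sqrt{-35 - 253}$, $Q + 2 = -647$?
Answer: $81 + 24 i \sqrt{2} \approx 81.0 + 33.941 i$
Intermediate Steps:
$Q = -649$ ($Q = -2 - 647 = -649$)
$p = 12 i \sqrt{2}$ ($p = \sqrt{-288} = 12 i \sqrt{2} \approx 16.971 i$)
$Y{\left(U \right)} = 81$ ($Y{\left(U \right)} = 11 + 70 = 81$)
$l{\left(D \right)} = 2 D$
$Y{\left(Q \right)} + l{\left(p \right)} = 81 + 2 \cdot 12 i \sqrt{2} = 81 + 24 i \sqrt{2}$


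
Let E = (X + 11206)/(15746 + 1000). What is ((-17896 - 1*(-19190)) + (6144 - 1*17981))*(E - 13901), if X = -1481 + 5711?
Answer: 1227050797765/8373 ≈ 1.4655e+8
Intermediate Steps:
X = 4230
E = 7718/8373 (E = (4230 + 11206)/(15746 + 1000) = 15436/16746 = 15436*(1/16746) = 7718/8373 ≈ 0.92177)
((-17896 - 1*(-19190)) + (6144 - 1*17981))*(E - 13901) = ((-17896 - 1*(-19190)) + (6144 - 1*17981))*(7718/8373 - 13901) = ((-17896 + 19190) + (6144 - 17981))*(-116385355/8373) = (1294 - 11837)*(-116385355/8373) = -10543*(-116385355/8373) = 1227050797765/8373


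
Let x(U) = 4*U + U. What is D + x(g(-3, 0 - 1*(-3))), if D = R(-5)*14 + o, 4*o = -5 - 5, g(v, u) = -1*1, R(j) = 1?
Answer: 13/2 ≈ 6.5000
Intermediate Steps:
g(v, u) = -1
o = -5/2 (o = (-5 - 5)/4 = (¼)*(-10) = -5/2 ≈ -2.5000)
x(U) = 5*U
D = 23/2 (D = 1*14 - 5/2 = 14 - 5/2 = 23/2 ≈ 11.500)
D + x(g(-3, 0 - 1*(-3))) = 23/2 + 5*(-1) = 23/2 - 5 = 13/2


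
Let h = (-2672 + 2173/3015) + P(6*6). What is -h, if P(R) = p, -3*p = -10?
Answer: 8043857/3015 ≈ 2667.9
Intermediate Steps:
p = 10/3 (p = -⅓*(-10) = 10/3 ≈ 3.3333)
P(R) = 10/3
h = -8043857/3015 (h = (-2672 + 2173/3015) + 10/3 = -8053907/3015 + 10/3 = -8043857/3015 ≈ -2667.9)
-h = -1*(-8043857/3015) = 8043857/3015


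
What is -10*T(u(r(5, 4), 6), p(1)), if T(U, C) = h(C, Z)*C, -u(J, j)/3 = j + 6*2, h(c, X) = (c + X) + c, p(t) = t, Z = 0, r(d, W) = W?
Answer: -20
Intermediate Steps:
h(c, X) = X + 2*c (h(c, X) = (X + c) + c = X + 2*c)
u(J, j) = -36 - 3*j (u(J, j) = -3*(j + 6*2) = -3*(j + 12) = -3*(12 + j) = -36 - 3*j)
T(U, C) = 2*C**2 (T(U, C) = (0 + 2*C)*C = (2*C)*C = 2*C**2)
-10*T(u(r(5, 4), 6), p(1)) = -20*1**2 = -20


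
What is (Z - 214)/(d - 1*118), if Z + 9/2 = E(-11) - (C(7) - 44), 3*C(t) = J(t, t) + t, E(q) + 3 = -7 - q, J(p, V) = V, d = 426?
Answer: -1069/1848 ≈ -0.57846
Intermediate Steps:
E(q) = -10 - q (E(q) = -3 + (-7 - q) = -10 - q)
C(t) = 2*t/3 (C(t) = (t + t)/3 = (2*t)/3 = 2*t/3)
Z = 215/6 (Z = -9/2 + ((-10 - 1*(-11)) - ((⅔)*7 - 44)) = -9/2 + ((-10 + 11) - (14/3 - 44)) = -9/2 + (1 - 1*(-118/3)) = -9/2 + (1 + 118/3) = -9/2 + 121/3 = 215/6 ≈ 35.833)
(Z - 214)/(d - 1*118) = (215/6 - 214)/(426 - 1*118) = -1069/(6*(426 - 118)) = -1069/6/308 = -1069/6*1/308 = -1069/1848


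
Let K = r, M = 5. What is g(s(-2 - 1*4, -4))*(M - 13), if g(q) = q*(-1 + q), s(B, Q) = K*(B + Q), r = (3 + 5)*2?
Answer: -206080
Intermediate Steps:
r = 16 (r = 8*2 = 16)
K = 16
s(B, Q) = 16*B + 16*Q (s(B, Q) = 16*(B + Q) = 16*B + 16*Q)
g(s(-2 - 1*4, -4))*(M - 13) = ((16*(-2 - 1*4) + 16*(-4))*(-1 + (16*(-2 - 1*4) + 16*(-4))))*(5 - 13) = ((16*(-2 - 4) - 64)*(-1 + (16*(-2 - 4) - 64)))*(-8) = ((16*(-6) - 64)*(-1 + (16*(-6) - 64)))*(-8) = ((-96 - 64)*(-1 + (-96 - 64)))*(-8) = -160*(-1 - 160)*(-8) = -160*(-161)*(-8) = 25760*(-8) = -206080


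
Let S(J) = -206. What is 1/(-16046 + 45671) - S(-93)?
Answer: 6102751/29625 ≈ 206.00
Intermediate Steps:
1/(-16046 + 45671) - S(-93) = 1/(-16046 + 45671) - 1*(-206) = 1/29625 + 206 = 6102751/29625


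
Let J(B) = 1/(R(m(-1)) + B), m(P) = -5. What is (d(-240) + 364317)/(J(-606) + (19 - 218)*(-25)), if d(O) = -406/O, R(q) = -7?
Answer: 26799282959/365960880 ≈ 73.230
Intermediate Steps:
J(B) = 1/(-7 + B)
(d(-240) + 364317)/(J(-606) + (19 - 218)*(-25)) = (-406/(-240) + 364317)/(1/(-7 - 606) + (19 - 218)*(-25)) = (-406*(-1/240) + 364317)/(1/(-613) - 199*(-25)) = (203/120 + 364317)/(-1/613 + 4975) = 43718243/(120*(3049674/613)) = (43718243/120)*(613/3049674) = 26799282959/365960880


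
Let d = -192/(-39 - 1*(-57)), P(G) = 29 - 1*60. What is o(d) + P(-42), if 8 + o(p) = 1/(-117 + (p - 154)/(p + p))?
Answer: -136415/3497 ≈ -39.009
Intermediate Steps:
P(G) = -31 (P(G) = 29 - 60 = -31)
d = -32/3 (d = -192/(-39 + 57) = -192/18 = -192*1/18 = -32/3 ≈ -10.667)
o(p) = -8 + 1/(-117 + (-154 + p)/(2*p)) (o(p) = -8 + 1/(-117 + (p - 154)/(p + p)) = -8 + 1/(-117 + (-154 + p)/((2*p))) = -8 + 1/(-117 + (-154 + p)*(1/(2*p))) = -8 + 1/(-117 + (-154 + p)/(2*p)))
o(d) + P(-42) = 2*(-616 - 933*(-32/3))/(154 + 233*(-32/3)) - 31 = 2*(-616 + 9952)/(154 - 7456/3) - 31 = 2*9336/(-6994/3) - 31 = 2*(-3/6994)*9336 - 31 = -28008/3497 - 31 = -136415/3497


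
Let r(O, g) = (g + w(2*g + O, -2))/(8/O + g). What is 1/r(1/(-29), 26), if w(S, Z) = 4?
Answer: -103/15 ≈ -6.8667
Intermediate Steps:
r(O, g) = (4 + g)/(g + 8/O) (r(O, g) = (g + 4)/(8/O + g) = (4 + g)/(g + 8/O))
1/r(1/(-29), 26) = 1/((4 + 26)/((-29)*(8 + 26/(-29)))) = 1/(-1/29*30/(8 - 1/29*26)) = 1/(-1/29*30/(8 - 26/29)) = 1/(-1/29*30/206/29) = 1/(-1/29*29/206*30) = 1/(-15/103) = -103/15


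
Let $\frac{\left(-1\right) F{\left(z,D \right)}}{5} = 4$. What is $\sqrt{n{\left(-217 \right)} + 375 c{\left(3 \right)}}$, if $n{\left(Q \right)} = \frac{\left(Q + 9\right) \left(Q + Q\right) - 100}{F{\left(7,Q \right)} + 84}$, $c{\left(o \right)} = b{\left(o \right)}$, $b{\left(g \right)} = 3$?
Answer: $\frac{\sqrt{40543}}{4} \approx 50.338$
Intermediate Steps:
$F{\left(z,D \right)} = -20$ ($F{\left(z,D \right)} = \left(-5\right) 4 = -20$)
$c{\left(o \right)} = 3$
$n{\left(Q \right)} = - \frac{25}{16} + \frac{Q \left(9 + Q\right)}{32}$ ($n{\left(Q \right)} = \frac{\left(Q + 9\right) \left(Q + Q\right) - 100}{-20 + 84} = \frac{\left(9 + Q\right) 2 Q - 100}{64} = \left(2 Q \left(9 + Q\right) - 100\right) \frac{1}{64} = \left(-100 + 2 Q \left(9 + Q\right)\right) \frac{1}{64} = - \frac{25}{16} + \frac{Q \left(9 + Q\right)}{32}$)
$\sqrt{n{\left(-217 \right)} + 375 c{\left(3 \right)}} = \sqrt{\left(- \frac{25}{16} + \frac{\left(-217\right)^{2}}{32} + \frac{9}{32} \left(-217\right)\right) + 375 \cdot 3} = \sqrt{\left(- \frac{25}{16} + \frac{1}{32} \cdot 47089 - \frac{1953}{32}\right) + 1125} = \sqrt{\left(- \frac{25}{16} + \frac{47089}{32} - \frac{1953}{32}\right) + 1125} = \sqrt{\frac{22543}{16} + 1125} = \sqrt{\frac{40543}{16}} = \frac{\sqrt{40543}}{4}$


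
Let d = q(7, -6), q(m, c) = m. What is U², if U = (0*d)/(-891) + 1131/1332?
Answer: 142129/197136 ≈ 0.72097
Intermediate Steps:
d = 7
U = 377/444 (U = (0*7)/(-891) + 1131/1332 = 0*(-1/891) + 1131*(1/1332) = 0 + 377/444 = 377/444 ≈ 0.84910)
U² = (377/444)² = 142129/197136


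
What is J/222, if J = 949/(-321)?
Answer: -949/71262 ≈ -0.013317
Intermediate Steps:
J = -949/321 (J = 949*(-1/321) = -949/321 ≈ -2.9564)
J/222 = -949/321/222 = -949/321*1/222 = -949/71262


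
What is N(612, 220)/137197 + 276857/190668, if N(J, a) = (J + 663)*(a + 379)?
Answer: 183601868129/26159077596 ≈ 7.0187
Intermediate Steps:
N(J, a) = (379 + a)*(663 + J) (N(J, a) = (663 + J)*(379 + a) = (379 + a)*(663 + J))
N(612, 220)/137197 + 276857/190668 = (251277 + 379*612 + 663*220 + 612*220)/137197 + 276857/190668 = (251277 + 231948 + 145860 + 134640)*(1/137197) + 276857*(1/190668) = 763725*(1/137197) + 276857/190668 = 763725/137197 + 276857/190668 = 183601868129/26159077596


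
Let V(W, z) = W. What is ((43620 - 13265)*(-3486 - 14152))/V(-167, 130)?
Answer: 535401490/167 ≈ 3.2060e+6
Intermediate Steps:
((43620 - 13265)*(-3486 - 14152))/V(-167, 130) = ((43620 - 13265)*(-3486 - 14152))/(-167) = (30355*(-17638))*(-1/167) = -535401490*(-1/167) = 535401490/167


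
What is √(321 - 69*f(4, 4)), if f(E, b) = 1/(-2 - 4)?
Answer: √1330/2 ≈ 18.235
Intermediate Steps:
f(E, b) = -⅙ (f(E, b) = 1/(-6) = -⅙)
√(321 - 69*f(4, 4)) = √(321 - 69*(-⅙)) = √(321 + 23/2) = √(665/2) = √1330/2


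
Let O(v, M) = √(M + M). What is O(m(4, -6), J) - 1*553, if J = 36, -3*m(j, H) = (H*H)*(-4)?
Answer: -553 + 6*√2 ≈ -544.51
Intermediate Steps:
m(j, H) = 4*H²/3 (m(j, H) = -H*H*(-4)/3 = -H²*(-4)/3 = -(-4)*H²/3 = 4*H²/3)
O(v, M) = √2*√M (O(v, M) = √(2*M) = √2*√M)
O(m(4, -6), J) - 1*553 = √2*√36 - 1*553 = √2*6 - 553 = 6*√2 - 553 = -553 + 6*√2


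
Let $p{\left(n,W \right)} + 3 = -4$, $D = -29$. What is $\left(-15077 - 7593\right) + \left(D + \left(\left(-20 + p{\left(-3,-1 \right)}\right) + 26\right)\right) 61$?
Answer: $-24500$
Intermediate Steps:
$p{\left(n,W \right)} = -7$ ($p{\left(n,W \right)} = -3 - 4 = -7$)
$\left(-15077 - 7593\right) + \left(D + \left(\left(-20 + p{\left(-3,-1 \right)}\right) + 26\right)\right) 61 = \left(-15077 - 7593\right) + \left(-29 + \left(\left(-20 - 7\right) + 26\right)\right) 61 = -22670 + \left(-29 + \left(-27 + 26\right)\right) 61 = -22670 + \left(-29 - 1\right) 61 = -22670 - 1830 = -24500$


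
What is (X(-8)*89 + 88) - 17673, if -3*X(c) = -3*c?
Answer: -18297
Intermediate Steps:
X(c) = c (X(c) = -(-1)*c = c)
(X(-8)*89 + 88) - 17673 = (-8*89 + 88) - 17673 = (-712 + 88) - 17673 = -624 - 17673 = -18297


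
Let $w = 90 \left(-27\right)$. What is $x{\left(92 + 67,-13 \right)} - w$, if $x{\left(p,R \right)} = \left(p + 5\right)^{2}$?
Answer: $29326$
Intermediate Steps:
$x{\left(p,R \right)} = \left(5 + p\right)^{2}$
$w = -2430$
$x{\left(92 + 67,-13 \right)} - w = \left(5 + \left(92 + 67\right)\right)^{2} - -2430 = \left(5 + 159\right)^{2} + 2430 = 164^{2} + 2430 = 26896 + 2430 = 29326$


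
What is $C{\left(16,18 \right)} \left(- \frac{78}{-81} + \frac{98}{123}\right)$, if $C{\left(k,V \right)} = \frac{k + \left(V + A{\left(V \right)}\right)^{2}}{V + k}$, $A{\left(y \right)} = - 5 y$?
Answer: $\frac{5064800}{18819} \approx 269.13$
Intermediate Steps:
$C{\left(k,V \right)} = \frac{k + 16 V^{2}}{V + k}$ ($C{\left(k,V \right)} = \frac{k + \left(V - 5 V\right)^{2}}{V + k} = \frac{k + \left(- 4 V\right)^{2}}{V + k} = \frac{k + 16 V^{2}}{V + k}$)
$C{\left(16,18 \right)} \left(- \frac{78}{-81} + \frac{98}{123}\right) = \frac{16 + 16 \cdot 18^{2}}{18 + 16} \left(- \frac{78}{-81} + \frac{98}{123}\right) = \frac{16 + 16 \cdot 324}{34} \left(\left(-78\right) \left(- \frac{1}{81}\right) + 98 \cdot \frac{1}{123}\right) = \frac{16 + 5184}{34} \left(\frac{26}{27} + \frac{98}{123}\right) = \frac{1}{34} \cdot 5200 \cdot \frac{1948}{1107} = \frac{2600}{17} \cdot \frac{1948}{1107} = \frac{5064800}{18819}$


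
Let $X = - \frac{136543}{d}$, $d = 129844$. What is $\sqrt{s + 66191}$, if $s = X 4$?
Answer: $\frac{2 \sqrt{144095284957}}{2951} \approx 257.27$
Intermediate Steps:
$X = - \frac{12413}{11804}$ ($X = - \frac{136543}{129844} = \left(-136543\right) \frac{1}{129844} = - \frac{12413}{11804} \approx -1.0516$)
$s = - \frac{12413}{2951}$ ($s = \left(- \frac{12413}{11804}\right) 4 = - \frac{12413}{2951} \approx -4.2064$)
$\sqrt{s + 66191} = \sqrt{- \frac{12413}{2951} + 66191} = \sqrt{\frac{195317228}{2951}} = \frac{2 \sqrt{144095284957}}{2951}$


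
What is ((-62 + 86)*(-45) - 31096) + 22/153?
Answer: -4922906/153 ≈ -32176.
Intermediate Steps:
((-62 + 86)*(-45) - 31096) + 22/153 = (24*(-45) - 31096) + (1/153)*22 = (-1080 - 31096) + 22/153 = -32176 + 22/153 = -4922906/153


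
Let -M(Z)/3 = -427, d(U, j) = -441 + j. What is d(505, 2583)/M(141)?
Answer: 102/61 ≈ 1.6721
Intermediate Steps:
M(Z) = 1281 (M(Z) = -3*(-427) = 1281)
d(505, 2583)/M(141) = (-441 + 2583)/1281 = 2142*(1/1281) = 102/61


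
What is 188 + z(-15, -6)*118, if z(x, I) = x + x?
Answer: -3352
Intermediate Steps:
z(x, I) = 2*x
188 + z(-15, -6)*118 = 188 + (2*(-15))*118 = 188 - 30*118 = 188 - 3540 = -3352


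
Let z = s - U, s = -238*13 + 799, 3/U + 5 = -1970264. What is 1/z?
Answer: -1970269/4521767352 ≈ -0.00043573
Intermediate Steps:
U = -3/1970269 (U = 3/(-5 - 1970264) = 3/(-1970269) = 3*(-1/1970269) = -3/1970269 ≈ -1.5226e-6)
s = -2295 (s = -3094 + 799 = -2295)
z = -4521767352/1970269 (z = -2295 - 1*(-3/1970269) = -2295 + 3/1970269 = -4521767352/1970269 ≈ -2295.0)
1/z = 1/(-4521767352/1970269) = -1970269/4521767352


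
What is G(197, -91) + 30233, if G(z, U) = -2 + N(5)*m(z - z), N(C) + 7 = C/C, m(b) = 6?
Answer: 30195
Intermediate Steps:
N(C) = -6 (N(C) = -7 + C/C = -7 + 1 = -6)
G(z, U) = -38 (G(z, U) = -2 - 6*6 = -2 - 36 = -38)
G(197, -91) + 30233 = -38 + 30233 = 30195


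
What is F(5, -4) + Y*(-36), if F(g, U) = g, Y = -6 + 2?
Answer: 149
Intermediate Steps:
Y = -4
F(5, -4) + Y*(-36) = 5 - 4*(-36) = 5 + 144 = 149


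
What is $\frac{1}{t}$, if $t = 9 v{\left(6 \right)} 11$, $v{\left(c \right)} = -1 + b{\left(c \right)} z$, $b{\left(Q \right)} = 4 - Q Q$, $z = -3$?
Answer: $\frac{1}{9405} \approx 0.00010633$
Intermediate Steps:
$b{\left(Q \right)} = 4 - Q^{2}$
$v{\left(c \right)} = -13 + 3 c^{2}$ ($v{\left(c \right)} = -1 + \left(4 - c^{2}\right) \left(-3\right) = -1 + \left(-12 + 3 c^{2}\right) = -13 + 3 c^{2}$)
$t = 9405$ ($t = 9 \left(-13 + 3 \cdot 6^{2}\right) 11 = 9 \left(-13 + 3 \cdot 36\right) 11 = 9 \left(-13 + 108\right) 11 = 9 \cdot 95 \cdot 11 = 855 \cdot 11 = 9405$)
$\frac{1}{t} = \frac{1}{9405}$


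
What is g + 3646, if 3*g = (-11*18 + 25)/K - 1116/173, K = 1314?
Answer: 2484951683/681966 ≈ 3643.8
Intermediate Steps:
g = -1496353/681966 (g = ((-11*18 + 25)/1314 - 1116/173)/3 = ((-198 + 25)*(1/1314) - 1116*1/173)/3 = (-173*1/1314 - 1116/173)/3 = (-173/1314 - 1116/173)/3 = (⅓)*(-1496353/227322) = -1496353/681966 ≈ -2.1942)
g + 3646 = -1496353/681966 + 3646 = 2484951683/681966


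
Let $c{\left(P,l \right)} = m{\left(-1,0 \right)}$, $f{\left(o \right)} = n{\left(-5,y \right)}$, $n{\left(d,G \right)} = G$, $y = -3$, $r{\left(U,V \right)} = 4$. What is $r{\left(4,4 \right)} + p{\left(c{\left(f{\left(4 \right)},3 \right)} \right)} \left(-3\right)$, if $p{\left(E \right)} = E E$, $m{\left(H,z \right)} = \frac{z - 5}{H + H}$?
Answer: $- \frac{59}{4} \approx -14.75$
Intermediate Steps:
$f{\left(o \right)} = -3$
$m{\left(H,z \right)} = \frac{-5 + z}{2 H}$
$c{\left(P,l \right)} = \frac{5}{2}$ ($c{\left(P,l \right)} = \frac{-5 + 0}{2 \left(-1\right)} = \frac{1}{2} \left(-1\right) \left(-5\right) = \frac{5}{2}$)
$p{\left(E \right)} = E^{2}$
$r{\left(4,4 \right)} + p{\left(c{\left(f{\left(4 \right)},3 \right)} \right)} \left(-3\right) = 4 + \left(\frac{5}{2}\right)^{2} \left(-3\right) = 4 + \frac{25}{4} \left(-3\right) = 4 - \frac{75}{4} = - \frac{59}{4}$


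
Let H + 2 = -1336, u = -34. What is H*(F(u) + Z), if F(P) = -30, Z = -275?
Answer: 408090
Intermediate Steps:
H = -1338 (H = -2 - 1336 = -1338)
H*(F(u) + Z) = -1338*(-30 - 275) = -1338*(-305) = 408090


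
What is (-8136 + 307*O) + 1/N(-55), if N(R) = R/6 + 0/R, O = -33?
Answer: -1004691/55 ≈ -18267.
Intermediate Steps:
N(R) = R/6 (N(R) = R*(1/6) + 0 = R/6 + 0 = R/6)
(-8136 + 307*O) + 1/N(-55) = (-8136 + 307*(-33)) + 1/((1/6)*(-55)) = (-8136 - 10131) + 1/(-55/6) = -18267 - 6/55 = -1004691/55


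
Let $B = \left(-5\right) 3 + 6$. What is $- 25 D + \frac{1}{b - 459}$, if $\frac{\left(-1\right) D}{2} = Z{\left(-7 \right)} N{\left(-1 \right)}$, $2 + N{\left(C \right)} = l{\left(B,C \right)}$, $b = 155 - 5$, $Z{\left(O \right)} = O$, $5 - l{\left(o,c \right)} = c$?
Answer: $- \frac{432601}{309} \approx -1400.0$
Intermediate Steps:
$B = -9$ ($B = -15 + 6 = -9$)
$l{\left(o,c \right)} = 5 - c$
$b = 150$
$N{\left(C \right)} = 3 - C$ ($N{\left(C \right)} = -2 - \left(-5 + C\right) = 3 - C$)
$D = 56$ ($D = - 2 \left(- 7 \left(3 - -1\right)\right) = - 2 \left(- 7 \left(3 + 1\right)\right) = - 2 \left(\left(-7\right) 4\right) = \left(-2\right) \left(-28\right) = 56$)
$- 25 D + \frac{1}{b - 459} = \left(-25\right) 56 + \frac{1}{150 - 459} = -1400 + \frac{1}{-309} = -1400 - \frac{1}{309} = - \frac{432601}{309}$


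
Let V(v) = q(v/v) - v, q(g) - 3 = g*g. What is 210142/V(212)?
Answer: -105071/104 ≈ -1010.3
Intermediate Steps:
q(g) = 3 + g**2 (q(g) = 3 + g*g = 3 + g**2)
V(v) = 4 - v (V(v) = (3 + (v/v)**2) - v = (3 + 1**2) - v = (3 + 1) - v = 4 - v)
210142/V(212) = 210142/(4 - 1*212) = 210142/(4 - 212) = 210142/(-208) = 210142*(-1/208) = -105071/104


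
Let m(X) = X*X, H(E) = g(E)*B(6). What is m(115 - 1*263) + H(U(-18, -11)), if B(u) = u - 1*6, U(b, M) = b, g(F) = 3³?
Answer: 21904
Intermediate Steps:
g(F) = 27
B(u) = -6 + u (B(u) = u - 6 = -6 + u)
H(E) = 0 (H(E) = 27*(-6 + 6) = 27*0 = 0)
m(X) = X²
m(115 - 1*263) + H(U(-18, -11)) = (115 - 1*263)² + 0 = (115 - 263)² + 0 = (-148)² + 0 = 21904 + 0 = 21904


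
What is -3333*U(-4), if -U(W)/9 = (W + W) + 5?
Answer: -89991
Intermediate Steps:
U(W) = -45 - 18*W (U(W) = -9*((W + W) + 5) = -9*(2*W + 5) = -9*(5 + 2*W) = -45 - 18*W)
-3333*U(-4) = -3333*(-45 - 18*(-4)) = -3333*(-45 + 72) = -3333*27 = -89991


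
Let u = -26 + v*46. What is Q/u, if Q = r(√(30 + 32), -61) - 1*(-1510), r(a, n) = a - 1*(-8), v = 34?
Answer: 759/769 + √62/1538 ≈ 0.99212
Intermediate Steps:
r(a, n) = 8 + a (r(a, n) = a + 8 = 8 + a)
Q = 1518 + √62 (Q = (8 + √(30 + 32)) - 1*(-1510) = (8 + √62) + 1510 = 1518 + √62 ≈ 1525.9)
u = 1538 (u = -26 + 34*46 = -26 + 1564 = 1538)
Q/u = (1518 + √62)/1538 = (1518 + √62)*(1/1538) = 759/769 + √62/1538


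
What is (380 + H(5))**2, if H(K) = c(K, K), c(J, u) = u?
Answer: 148225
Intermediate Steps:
H(K) = K
(380 + H(5))**2 = (380 + 5)**2 = 385**2 = 148225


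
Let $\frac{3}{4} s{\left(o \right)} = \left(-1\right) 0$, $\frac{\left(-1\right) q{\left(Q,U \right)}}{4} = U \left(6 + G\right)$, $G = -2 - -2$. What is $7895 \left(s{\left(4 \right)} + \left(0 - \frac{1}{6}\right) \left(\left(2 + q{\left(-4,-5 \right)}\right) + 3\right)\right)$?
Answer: $- \frac{986875}{6} \approx -1.6448 \cdot 10^{5}$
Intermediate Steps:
$G = 0$ ($G = -2 + 2 = 0$)
$q{\left(Q,U \right)} = - 24 U$ ($q{\left(Q,U \right)} = - 4 U \left(6 + 0\right) = - 4 U 6 = - 4 \cdot 6 U = - 24 U$)
$s{\left(o \right)} = 0$ ($s{\left(o \right)} = \frac{4 \left(\left(-1\right) 0\right)}{3} = \frac{4}{3} \cdot 0 = 0$)
$7895 \left(s{\left(4 \right)} + \left(0 - \frac{1}{6}\right) \left(\left(2 + q{\left(-4,-5 \right)}\right) + 3\right)\right) = 7895 \left(0 + \left(0 - \frac{1}{6}\right) \left(\left(2 - -120\right) + 3\right)\right) = 7895 \left(0 + \left(0 - \frac{1}{6}\right) \left(\left(2 + 120\right) + 3\right)\right) = 7895 \left(0 + \left(0 - \frac{1}{6}\right) \left(122 + 3\right)\right) = 7895 \left(0 - \frac{125}{6}\right) = 7895 \left(- \frac{125}{6}\right) = - \frac{986875}{6}$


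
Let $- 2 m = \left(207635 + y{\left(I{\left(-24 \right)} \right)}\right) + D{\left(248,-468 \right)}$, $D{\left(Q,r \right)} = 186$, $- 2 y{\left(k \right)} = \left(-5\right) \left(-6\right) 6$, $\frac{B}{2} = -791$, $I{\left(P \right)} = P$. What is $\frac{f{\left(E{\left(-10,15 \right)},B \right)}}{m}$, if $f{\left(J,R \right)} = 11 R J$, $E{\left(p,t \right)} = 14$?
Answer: $\frac{487256}{207731} \approx 2.3456$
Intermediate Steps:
$B = -1582$ ($B = 2 \left(-791\right) = -1582$)
$y{\left(k \right)} = -90$ ($y{\left(k \right)} = - \frac{\left(-5\right) \left(-6\right) 6}{2} = - \frac{30 \cdot 6}{2} = \left(- \frac{1}{2}\right) 180 = -90$)
$f{\left(J,R \right)} = 11 J R$
$m = - \frac{207731}{2}$ ($m = - \frac{\left(207635 - 90\right) + 186}{2} = - \frac{207545 + 186}{2} = \left(- \frac{1}{2}\right) 207731 = - \frac{207731}{2} \approx -1.0387 \cdot 10^{5}$)
$\frac{f{\left(E{\left(-10,15 \right)},B \right)}}{m} = \frac{11 \cdot 14 \left(-1582\right)}{- \frac{207731}{2}} = \left(-243628\right) \left(- \frac{2}{207731}\right) = \frac{487256}{207731}$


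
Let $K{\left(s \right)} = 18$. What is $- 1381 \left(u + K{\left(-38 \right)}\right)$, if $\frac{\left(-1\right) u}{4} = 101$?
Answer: $533066$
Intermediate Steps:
$u = -404$ ($u = \left(-4\right) 101 = -404$)
$- 1381 \left(u + K{\left(-38 \right)}\right) = - 1381 \left(-404 + 18\right) = \left(-1381\right) \left(-386\right) = 533066$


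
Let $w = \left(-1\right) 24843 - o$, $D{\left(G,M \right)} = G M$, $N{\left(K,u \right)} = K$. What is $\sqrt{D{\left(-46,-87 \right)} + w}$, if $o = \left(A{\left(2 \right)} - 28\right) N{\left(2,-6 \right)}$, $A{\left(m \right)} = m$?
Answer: $i \sqrt{20789} \approx 144.18 i$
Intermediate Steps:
$o = -52$ ($o = \left(2 - 28\right) 2 = \left(-26\right) 2 = -52$)
$w = -24791$ ($w = \left(-1\right) 24843 - -52 = -24843 + 52 = -24791$)
$\sqrt{D{\left(-46,-87 \right)} + w} = \sqrt{\left(-46\right) \left(-87\right) - 24791} = \sqrt{4002 - 24791} = \sqrt{-20789} = i \sqrt{20789}$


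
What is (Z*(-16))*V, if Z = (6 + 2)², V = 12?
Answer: -12288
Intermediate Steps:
Z = 64 (Z = 8² = 64)
(Z*(-16))*V = (64*(-16))*12 = -1024*12 = -12288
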